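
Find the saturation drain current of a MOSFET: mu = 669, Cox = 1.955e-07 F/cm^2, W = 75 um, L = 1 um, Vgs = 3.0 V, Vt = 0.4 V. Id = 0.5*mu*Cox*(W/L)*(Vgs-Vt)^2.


Step 1: Overdrive voltage Vov = Vgs - Vt = 3.0 - 0.4 = 2.6 V
Step 2: W/L = 75/1 = 75
Step 3: Id = 0.5 * 669 * 1.955e-07 * 75 * 2.6^2
Step 4: Id = 3.32e-02 A

3.32e-02


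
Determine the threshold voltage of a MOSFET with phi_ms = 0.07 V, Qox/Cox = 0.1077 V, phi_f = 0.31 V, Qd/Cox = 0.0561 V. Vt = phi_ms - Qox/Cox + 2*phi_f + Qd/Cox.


Step 1: Vt = phi_ms - Qox/Cox + 2*phi_f + Qd/Cox
Step 2: Vt = 0.07 - 0.1077 + 2*0.31 + 0.0561
Step 3: Vt = 0.07 - 0.1077 + 0.62 + 0.0561
Step 4: Vt = 0.6384 V

0.6384


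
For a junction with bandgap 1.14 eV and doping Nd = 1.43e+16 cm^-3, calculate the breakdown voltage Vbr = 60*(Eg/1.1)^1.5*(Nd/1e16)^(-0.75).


Step 1: Eg/1.1 = 1.14/1.1 = 1.036364
Step 2: (Eg/1.1)^1.5 = 1.036364^1.5 = 1.055039
Step 3: (Nd/1e16)^(-0.75) = (1.43)^(-0.75) = 0.764712
Step 4: Vbr = 60 * 1.055039 * 0.764712 = 48.4 V

48.4


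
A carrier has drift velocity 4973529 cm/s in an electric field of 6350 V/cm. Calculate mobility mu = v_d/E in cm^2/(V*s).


Step 1: mu = v_d / E
Step 2: mu = 4973529 / 6350
Step 3: mu = 783.23 cm^2/(V*s)

783.23


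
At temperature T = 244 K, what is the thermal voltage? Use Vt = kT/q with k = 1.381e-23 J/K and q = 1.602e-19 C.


Step 1: kT = 1.381e-23 * 244 = 3.36964e-21 J
Step 2: Vt = kT/q = 3.36964e-21 / 1.602e-19
Step 3: Vt = 0.02103 V

0.02103


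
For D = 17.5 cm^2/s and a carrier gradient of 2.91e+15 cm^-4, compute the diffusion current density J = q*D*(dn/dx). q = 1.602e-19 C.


Step 1: J = q * D * (dn/dx)
Step 2: J = 1.602e-19 * 17.5 * 2.91e+15
Step 3: J = 8.16e-03 A/cm^2

8.16e-03


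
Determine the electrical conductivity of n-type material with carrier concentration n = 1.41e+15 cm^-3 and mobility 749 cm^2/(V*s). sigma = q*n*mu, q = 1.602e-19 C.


Step 1: sigma = q * n * mu
Step 2: sigma = 1.602e-19 * 1.41e+15 * 749
Step 3: sigma = 1.692e-01 S/cm

1.692e-01


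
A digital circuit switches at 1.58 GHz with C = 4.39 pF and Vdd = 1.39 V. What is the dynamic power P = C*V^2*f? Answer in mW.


Step 1: V^2 = 1.39^2 = 1.9321 V^2
Step 2: P = C*V^2*f = 4.39e-12 F * 1.9321 * 1.58e9 Hz
Step 3: P = 1.340143202e-02 W
Step 4: P = 13.401 mW

13.401


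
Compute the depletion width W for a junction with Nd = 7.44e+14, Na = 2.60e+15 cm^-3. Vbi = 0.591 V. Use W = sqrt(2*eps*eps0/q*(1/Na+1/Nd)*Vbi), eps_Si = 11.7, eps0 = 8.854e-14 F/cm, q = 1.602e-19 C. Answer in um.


Step 1: 1/Na + 1/Nd = 1/2.60e+15 + 1/7.44e+14 = 1.72870e-15
Step 2: 2*eps*eps0/q = 2*11.7*8.854e-14/1.602e-19 = 1.293281e+07
Step 3: W^2 = 1.293281e+07 * 1.72870e-15 * 0.591 = 1.32130e-08
Step 4: W = sqrt(1.32130e-08) = 1.149e-04 cm = 1.149 um

1.149


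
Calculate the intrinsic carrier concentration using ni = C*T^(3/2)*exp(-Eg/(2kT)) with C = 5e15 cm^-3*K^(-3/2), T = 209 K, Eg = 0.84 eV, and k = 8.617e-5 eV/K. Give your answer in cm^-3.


Step 1: Compute kT = 8.617e-5 * 209 = 0.01800953 eV
Step 2: Exponent = -Eg/(2kT) = -0.84/(2*0.01800953) = -23.32099
Step 3: T^(3/2) = 209^1.5 = 3021.48
Step 4: ni = 5e15 * 3021.48 * exp(-23.32099) = 1.12e+09 cm^-3

1.12e+09


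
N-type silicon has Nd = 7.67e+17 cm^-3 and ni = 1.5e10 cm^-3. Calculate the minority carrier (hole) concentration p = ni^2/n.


Step 1: Since Nd >> ni, n ≈ Nd = 7.67e+17 cm^-3
Step 2: p = ni^2 / n = (1.5e10)^2 / 7.67e+17
Step 3: p = 2.25e20 / 7.67e+17 = 2.93e+02 cm^-3

2.93e+02


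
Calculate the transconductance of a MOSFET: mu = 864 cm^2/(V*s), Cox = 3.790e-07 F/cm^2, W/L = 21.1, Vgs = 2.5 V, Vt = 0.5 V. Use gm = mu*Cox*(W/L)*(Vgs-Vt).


Step 1: Vov = Vgs - Vt = 2.5 - 0.5 = 2.0 V
Step 2: gm = mu * Cox * (W/L) * Vov
Step 3: gm = 864 * 3.790e-07 * 21.1 * 2.0 = 1.38e-02 S

1.38e-02


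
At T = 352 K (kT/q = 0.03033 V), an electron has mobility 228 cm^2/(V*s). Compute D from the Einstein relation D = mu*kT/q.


Step 1: D = mu * (kT/q)
Step 2: D = 228 * 0.03033
Step 3: D = 6.92 cm^2/s

6.92


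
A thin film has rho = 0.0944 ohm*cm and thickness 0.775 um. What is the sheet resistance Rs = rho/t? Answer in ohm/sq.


Step 1: Convert thickness to cm: t = 0.775 um = 7.7500e-05 cm
Step 2: Rs = rho / t = 0.0944 / 7.7500e-05
Step 3: Rs = 1218.1 ohm/sq

1218.1


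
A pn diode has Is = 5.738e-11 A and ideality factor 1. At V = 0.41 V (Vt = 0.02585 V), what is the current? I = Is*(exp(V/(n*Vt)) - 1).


Step 1: V/(n*Vt) = 0.41/(1*0.02585) = 15.8607
Step 2: exp(15.8607) = 7.7306e+06
Step 3: I = 5.738e-11 * (7.7306e+06 - 1) = 4.44e-04 A

4.44e-04


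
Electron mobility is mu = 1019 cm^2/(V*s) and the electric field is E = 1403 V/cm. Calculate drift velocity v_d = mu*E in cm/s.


Step 1: v_d = mu * E
Step 2: v_d = 1019 * 1403 = 1429657
Step 3: v_d = 1.43e+06 cm/s

1.43e+06


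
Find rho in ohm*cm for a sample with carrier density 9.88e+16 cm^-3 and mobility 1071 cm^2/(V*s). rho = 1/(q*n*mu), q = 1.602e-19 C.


Step 1: sigma = q * n * mu = 1.602e-19 * 9.88e+16 * 1071 = 1.69515e+01 S/cm
Step 2: rho = 1 / sigma = 1 / 1.69515e+01 = 0.05899 ohm*cm

0.05899


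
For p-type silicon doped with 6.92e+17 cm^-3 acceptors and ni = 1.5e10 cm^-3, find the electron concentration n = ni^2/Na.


Step 1: Majority hole concentration p ≈ Na = 6.92e+17 cm^-3
Step 2: n = ni^2 / Na = (1.5e10)^2 / 6.92e+17
Step 3: n = 3.25e+02 cm^-3

3.25e+02


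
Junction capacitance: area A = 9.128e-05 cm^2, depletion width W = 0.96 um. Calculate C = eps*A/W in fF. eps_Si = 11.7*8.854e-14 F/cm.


Step 1: eps_Si = 11.7 * 8.854e-14 = 1.035918e-12 F/cm
Step 2: W in cm = 0.96 * 1e-4 = 9.60e-05 cm
Step 3: C = 1.035918e-12 * 9.128e-05 / 9.60e-05 = 9.849854e-13 F
Step 4: C = 984.99 fF

984.99


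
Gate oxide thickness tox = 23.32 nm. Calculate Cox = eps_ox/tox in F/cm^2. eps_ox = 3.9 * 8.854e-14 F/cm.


Step 1: eps_ox = 3.9 * 8.854e-14 = 3.45306e-13 F/cm
Step 2: tox in cm = 23.32 nm * 1e-7 = 2.3320e-06 cm
Step 3: Cox = 3.45306e-13 / 2.3320e-06 = 1.48e-07 F/cm^2

1.48e-07


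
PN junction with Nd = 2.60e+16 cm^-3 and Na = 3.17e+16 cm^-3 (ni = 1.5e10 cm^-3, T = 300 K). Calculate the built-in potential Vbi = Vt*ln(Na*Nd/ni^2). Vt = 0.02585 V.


Step 1: Compute Na*Nd/ni^2 = 3.17e+16 * 2.60e+16 / (1.5e10)^2 = 3.6631e+12
Step 2: ln(3.6631e+12) = 28.9293
Step 3: Vbi = 0.02585 * 28.9293 = 0.748 V

0.748


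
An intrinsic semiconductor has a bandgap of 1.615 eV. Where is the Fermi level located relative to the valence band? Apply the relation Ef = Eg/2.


Step 1: For an intrinsic semiconductor, the Fermi level sits at midgap.
Step 2: Ef = Eg / 2 = 1.615 / 2 = 0.8075 eV

0.8075


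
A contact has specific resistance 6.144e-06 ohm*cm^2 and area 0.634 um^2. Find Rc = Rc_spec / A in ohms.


Step 1: Convert area to cm^2: 0.634 um^2 = 6.3400e-09 cm^2
Step 2: Rc = Rc_spec / A = 6.144e-06 / 6.3400e-09
Step 3: Rc = 9.69e+02 ohms

9.69e+02


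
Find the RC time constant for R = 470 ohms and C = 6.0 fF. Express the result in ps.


Step 1: tau = R * C
Step 2: tau = 470 * 6.0 fF = 470 * 6.0e-15 F
Step 3: tau = 2.82e-12 s = 2.82 ps

2.82


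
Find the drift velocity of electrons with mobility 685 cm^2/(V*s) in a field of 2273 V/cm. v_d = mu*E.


Step 1: v_d = mu * E
Step 2: v_d = 685 * 2273 = 1557005
Step 3: v_d = 1.56e+06 cm/s

1.56e+06


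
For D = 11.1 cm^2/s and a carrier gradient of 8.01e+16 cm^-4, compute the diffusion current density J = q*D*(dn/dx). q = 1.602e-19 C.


Step 1: J = q * D * (dn/dx)
Step 2: J = 1.602e-19 * 11.1 * 8.01e+16
Step 3: J = 1.42e-01 A/cm^2

1.42e-01


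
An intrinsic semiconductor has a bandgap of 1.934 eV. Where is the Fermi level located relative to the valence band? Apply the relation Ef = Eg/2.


Step 1: For an intrinsic semiconductor, the Fermi level sits at midgap.
Step 2: Ef = Eg / 2 = 1.934 / 2 = 0.967 eV

0.967


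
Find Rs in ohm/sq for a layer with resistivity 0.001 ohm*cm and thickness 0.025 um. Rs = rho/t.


Step 1: Convert thickness to cm: t = 0.025 um = 2.5000e-06 cm
Step 2: Rs = rho / t = 0.001 / 2.5000e-06
Step 3: Rs = 400.0 ohm/sq

400.0


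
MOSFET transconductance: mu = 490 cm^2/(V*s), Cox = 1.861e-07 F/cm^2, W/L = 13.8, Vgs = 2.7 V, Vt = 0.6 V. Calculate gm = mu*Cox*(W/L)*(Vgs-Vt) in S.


Step 1: Vov = Vgs - Vt = 2.7 - 0.6 = 2.1 V
Step 2: gm = mu * Cox * (W/L) * Vov
Step 3: gm = 490 * 1.861e-07 * 13.8 * 2.1 = 2.64e-03 S

2.64e-03


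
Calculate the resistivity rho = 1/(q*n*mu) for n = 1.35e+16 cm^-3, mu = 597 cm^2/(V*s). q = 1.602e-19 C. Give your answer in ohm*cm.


Step 1: sigma = q * n * mu = 1.602e-19 * 1.35e+16 * 597 = 1.29113e+00 S/cm
Step 2: rho = 1 / sigma = 1 / 1.29113e+00 = 0.7745 ohm*cm

0.7745


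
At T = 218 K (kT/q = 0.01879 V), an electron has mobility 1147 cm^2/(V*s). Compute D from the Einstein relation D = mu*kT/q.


Step 1: D = mu * (kT/q)
Step 2: D = 1147 * 0.01879
Step 3: D = 21.55 cm^2/s

21.55


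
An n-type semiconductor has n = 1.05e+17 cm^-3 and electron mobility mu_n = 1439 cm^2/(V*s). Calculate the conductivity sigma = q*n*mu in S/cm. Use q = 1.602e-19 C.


Step 1: sigma = q * n * mu
Step 2: sigma = 1.602e-19 * 1.05e+17 * 1439
Step 3: sigma = 2.421e+01 S/cm

2.421e+01


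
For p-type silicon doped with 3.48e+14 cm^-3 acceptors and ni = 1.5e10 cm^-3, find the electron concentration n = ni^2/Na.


Step 1: Majority hole concentration p ≈ Na = 3.48e+14 cm^-3
Step 2: n = ni^2 / Na = (1.5e10)^2 / 3.48e+14
Step 3: n = 6.47e+05 cm^-3

6.47e+05


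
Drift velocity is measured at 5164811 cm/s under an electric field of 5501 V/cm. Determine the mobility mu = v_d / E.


Step 1: mu = v_d / E
Step 2: mu = 5164811 / 5501
Step 3: mu = 938.89 cm^2/(V*s)

938.89


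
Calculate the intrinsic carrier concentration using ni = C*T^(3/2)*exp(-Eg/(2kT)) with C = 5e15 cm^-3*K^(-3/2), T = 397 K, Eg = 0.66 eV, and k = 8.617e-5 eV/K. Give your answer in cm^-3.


Step 1: Compute kT = 8.617e-5 * 397 = 0.03420949 eV
Step 2: Exponent = -Eg/(2kT) = -0.66/(2*0.03420949) = -9.64645
Step 3: T^(3/2) = 397^1.5 = 7910.17
Step 4: ni = 5e15 * 7910.17 * exp(-9.64645) = 2.56e+15 cm^-3

2.56e+15


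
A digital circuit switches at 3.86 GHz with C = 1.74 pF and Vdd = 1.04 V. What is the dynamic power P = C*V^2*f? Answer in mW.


Step 1: V^2 = 1.04^2 = 1.0816 V^2
Step 2: P = C*V^2*f = 1.74e-12 F * 1.0816 * 3.86e9 Hz
Step 3: P = 7.26445824e-03 W
Step 4: P = 7.264 mW

7.264


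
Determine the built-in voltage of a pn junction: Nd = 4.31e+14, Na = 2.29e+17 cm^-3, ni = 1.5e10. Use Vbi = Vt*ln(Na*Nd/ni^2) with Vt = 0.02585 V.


Step 1: Compute Na*Nd/ni^2 = 2.29e+17 * 4.31e+14 / (1.5e10)^2 = 4.3866e+11
Step 2: ln(4.3866e+11) = 26.8070
Step 3: Vbi = 0.02585 * 26.8070 = 0.693 V

0.693


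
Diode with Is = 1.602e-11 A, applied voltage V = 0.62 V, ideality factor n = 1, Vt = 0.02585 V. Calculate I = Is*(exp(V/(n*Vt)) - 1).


Step 1: V/(n*Vt) = 0.62/(1*0.02585) = 23.9845
Step 2: exp(23.9845) = 2.6082e+10
Step 3: I = 1.602e-11 * (2.6082e+10 - 1) = 4.18e-01 A

4.18e-01


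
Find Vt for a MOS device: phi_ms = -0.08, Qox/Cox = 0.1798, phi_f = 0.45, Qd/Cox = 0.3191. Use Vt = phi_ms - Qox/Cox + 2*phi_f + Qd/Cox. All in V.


Step 1: Vt = phi_ms - Qox/Cox + 2*phi_f + Qd/Cox
Step 2: Vt = -0.08 - 0.1798 + 2*0.45 + 0.3191
Step 3: Vt = -0.08 - 0.1798 + 0.9 + 0.3191
Step 4: Vt = 0.9593 V

0.9593


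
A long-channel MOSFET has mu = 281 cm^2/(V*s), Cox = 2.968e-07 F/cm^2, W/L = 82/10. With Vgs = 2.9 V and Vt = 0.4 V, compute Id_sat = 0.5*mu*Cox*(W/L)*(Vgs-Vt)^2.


Step 1: Overdrive voltage Vov = Vgs - Vt = 2.9 - 0.4 = 2.5 V
Step 2: W/L = 82/10 = 8.2
Step 3: Id = 0.5 * 281 * 2.968e-07 * 8.2 * 2.5^2
Step 4: Id = 2.14e-03 A

2.14e-03


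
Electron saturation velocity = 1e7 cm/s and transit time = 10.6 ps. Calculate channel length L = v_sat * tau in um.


Step 1: tau in seconds = 10.6 ps * 1e-12 = 1.0600e-11 s
Step 2: L = v_sat * tau = 1e7 * 1.0600e-11 = 1.0600e-04 cm
Step 3: L in um = 1.0600e-04 * 1e4 = 1.06 um

1.06


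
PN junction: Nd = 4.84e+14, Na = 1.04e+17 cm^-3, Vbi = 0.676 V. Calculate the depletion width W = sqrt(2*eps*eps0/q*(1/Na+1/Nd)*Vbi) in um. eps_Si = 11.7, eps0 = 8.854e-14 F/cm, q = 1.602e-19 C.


Step 1: 1/Na + 1/Nd = 1/1.04e+17 + 1/4.84e+14 = 2.07573e-15
Step 2: 2*eps*eps0/q = 2*11.7*8.854e-14/1.602e-19 = 1.293281e+07
Step 3: W^2 = 1.293281e+07 * 2.07573e-15 * 0.676 = 1.81472e-08
Step 4: W = sqrt(1.81472e-08) = 1.347e-04 cm = 1.347 um

1.347


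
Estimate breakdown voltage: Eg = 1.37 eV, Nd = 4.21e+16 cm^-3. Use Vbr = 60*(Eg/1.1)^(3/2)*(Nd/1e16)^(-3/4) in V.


Step 1: Eg/1.1 = 1.37/1.1 = 1.245455
Step 2: (Eg/1.1)^1.5 = 1.245455^1.5 = 1.389927
Step 3: (Nd/1e16)^(-0.75) = (4.21)^(-0.75) = 0.340242
Step 4: Vbr = 60 * 1.389927 * 0.340242 = 28.4 V

28.4


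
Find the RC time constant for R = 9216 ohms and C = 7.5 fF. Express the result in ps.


Step 1: tau = R * C
Step 2: tau = 9216 * 7.5 fF = 9216 * 7.5e-15 F
Step 3: tau = 6.912e-11 s = 69.12 ps

69.12


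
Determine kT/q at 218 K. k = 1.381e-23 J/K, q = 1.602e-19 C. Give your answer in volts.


Step 1: kT = 1.381e-23 * 218 = 3.01058e-21 J
Step 2: Vt = kT/q = 3.01058e-21 / 1.602e-19
Step 3: Vt = 0.01879 V

0.01879


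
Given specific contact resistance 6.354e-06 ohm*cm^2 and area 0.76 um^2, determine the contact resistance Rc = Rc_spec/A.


Step 1: Convert area to cm^2: 0.76 um^2 = 7.6000e-09 cm^2
Step 2: Rc = Rc_spec / A = 6.354e-06 / 7.6000e-09
Step 3: Rc = 8.36e+02 ohms

8.36e+02


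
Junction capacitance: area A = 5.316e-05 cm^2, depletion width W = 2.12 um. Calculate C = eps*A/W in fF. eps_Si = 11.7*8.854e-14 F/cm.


Step 1: eps_Si = 11.7 * 8.854e-14 = 1.035918e-12 F/cm
Step 2: W in cm = 2.12 * 1e-4 = 2.12e-04 cm
Step 3: C = 1.035918e-12 * 5.316e-05 / 2.12e-04 = 2.597613e-13 F
Step 4: C = 259.76 fF

259.76


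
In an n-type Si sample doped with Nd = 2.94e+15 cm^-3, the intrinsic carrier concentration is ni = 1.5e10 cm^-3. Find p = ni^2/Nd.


Step 1: Since Nd >> ni, n ≈ Nd = 2.94e+15 cm^-3
Step 2: p = ni^2 / n = (1.5e10)^2 / 2.94e+15
Step 3: p = 2.25e20 / 2.94e+15 = 7.65e+04 cm^-3

7.65e+04


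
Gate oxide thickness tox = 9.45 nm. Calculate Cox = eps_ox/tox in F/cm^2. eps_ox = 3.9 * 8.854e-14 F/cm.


Step 1: eps_ox = 3.9 * 8.854e-14 = 3.45306e-13 F/cm
Step 2: tox in cm = 9.45 nm * 1e-7 = 9.4500e-07 cm
Step 3: Cox = 3.45306e-13 / 9.4500e-07 = 3.65e-07 F/cm^2

3.65e-07


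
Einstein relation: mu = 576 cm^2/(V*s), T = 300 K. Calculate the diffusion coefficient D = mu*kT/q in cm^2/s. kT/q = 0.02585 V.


Step 1: D = mu * (kT/q)
Step 2: D = 576 * 0.02585
Step 3: D = 14.89 cm^2/s

14.89


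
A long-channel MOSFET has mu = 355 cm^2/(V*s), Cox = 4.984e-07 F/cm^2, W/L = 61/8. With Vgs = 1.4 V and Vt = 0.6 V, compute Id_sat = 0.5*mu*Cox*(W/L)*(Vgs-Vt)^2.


Step 1: Overdrive voltage Vov = Vgs - Vt = 1.4 - 0.6 = 0.8 V
Step 2: W/L = 61/8 = 7.625
Step 3: Id = 0.5 * 355 * 4.984e-07 * 7.625 * 0.8^2
Step 4: Id = 4.32e-04 A

4.32e-04


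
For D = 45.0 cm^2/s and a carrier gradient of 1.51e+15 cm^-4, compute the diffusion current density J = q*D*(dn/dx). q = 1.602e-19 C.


Step 1: J = q * D * (dn/dx)
Step 2: J = 1.602e-19 * 45.0 * 1.51e+15
Step 3: J = 1.09e-02 A/cm^2

1.09e-02


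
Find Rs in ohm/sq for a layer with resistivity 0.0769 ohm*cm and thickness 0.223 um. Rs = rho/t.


Step 1: Convert thickness to cm: t = 0.223 um = 2.2300e-05 cm
Step 2: Rs = rho / t = 0.0769 / 2.2300e-05
Step 3: Rs = 3448.4 ohm/sq

3448.4


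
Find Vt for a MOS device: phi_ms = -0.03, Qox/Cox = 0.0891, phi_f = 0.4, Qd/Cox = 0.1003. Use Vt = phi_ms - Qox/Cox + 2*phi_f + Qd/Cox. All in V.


Step 1: Vt = phi_ms - Qox/Cox + 2*phi_f + Qd/Cox
Step 2: Vt = -0.03 - 0.0891 + 2*0.4 + 0.1003
Step 3: Vt = -0.03 - 0.0891 + 0.8 + 0.1003
Step 4: Vt = 0.7812 V

0.7812


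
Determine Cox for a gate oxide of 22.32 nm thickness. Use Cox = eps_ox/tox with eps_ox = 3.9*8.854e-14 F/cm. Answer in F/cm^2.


Step 1: eps_ox = 3.9 * 8.854e-14 = 3.45306e-13 F/cm
Step 2: tox in cm = 22.32 nm * 1e-7 = 2.2320e-06 cm
Step 3: Cox = 3.45306e-13 / 2.2320e-06 = 1.55e-07 F/cm^2

1.55e-07


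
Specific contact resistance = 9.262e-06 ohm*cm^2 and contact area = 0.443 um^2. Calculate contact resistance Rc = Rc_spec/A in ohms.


Step 1: Convert area to cm^2: 0.443 um^2 = 4.4300e-09 cm^2
Step 2: Rc = Rc_spec / A = 9.262e-06 / 4.4300e-09
Step 3: Rc = 2.09e+03 ohms

2.09e+03


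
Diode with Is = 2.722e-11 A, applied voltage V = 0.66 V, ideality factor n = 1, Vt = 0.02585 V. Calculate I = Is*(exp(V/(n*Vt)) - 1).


Step 1: V/(n*Vt) = 0.66/(1*0.02585) = 25.5319
Step 2: exp(25.5319) = 1.2256e+11
Step 3: I = 2.722e-11 * (1.2256e+11 - 1) = 3.34e+00 A

3.34e+00


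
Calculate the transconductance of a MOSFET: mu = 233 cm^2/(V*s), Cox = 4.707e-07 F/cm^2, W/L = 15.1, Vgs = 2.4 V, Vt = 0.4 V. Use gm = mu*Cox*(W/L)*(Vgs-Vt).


Step 1: Vov = Vgs - Vt = 2.4 - 0.4 = 2.0 V
Step 2: gm = mu * Cox * (W/L) * Vov
Step 3: gm = 233 * 4.707e-07 * 15.1 * 2.0 = 3.31e-03 S

3.31e-03


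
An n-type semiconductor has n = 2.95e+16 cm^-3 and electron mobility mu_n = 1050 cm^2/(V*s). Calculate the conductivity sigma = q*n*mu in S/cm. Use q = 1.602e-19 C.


Step 1: sigma = q * n * mu
Step 2: sigma = 1.602e-19 * 2.95e+16 * 1050
Step 3: sigma = 4.962e+00 S/cm

4.962e+00


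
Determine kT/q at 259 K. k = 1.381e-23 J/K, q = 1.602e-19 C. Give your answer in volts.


Step 1: kT = 1.381e-23 * 259 = 3.57679e-21 J
Step 2: Vt = kT/q = 3.57679e-21 / 1.602e-19
Step 3: Vt = 0.02233 V

0.02233


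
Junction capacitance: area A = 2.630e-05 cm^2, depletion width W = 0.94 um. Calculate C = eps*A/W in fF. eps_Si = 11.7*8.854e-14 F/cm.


Step 1: eps_Si = 11.7 * 8.854e-14 = 1.035918e-12 F/cm
Step 2: W in cm = 0.94 * 1e-4 = 9.40e-05 cm
Step 3: C = 1.035918e-12 * 2.630e-05 / 9.40e-05 = 2.898366e-13 F
Step 4: C = 289.84 fF

289.84


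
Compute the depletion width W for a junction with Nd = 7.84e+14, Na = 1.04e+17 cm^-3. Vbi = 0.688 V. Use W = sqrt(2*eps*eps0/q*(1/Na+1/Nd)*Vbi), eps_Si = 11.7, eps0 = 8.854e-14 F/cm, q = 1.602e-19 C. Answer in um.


Step 1: 1/Na + 1/Nd = 1/1.04e+17 + 1/7.84e+14 = 1.28513e-15
Step 2: 2*eps*eps0/q = 2*11.7*8.854e-14/1.602e-19 = 1.293281e+07
Step 3: W^2 = 1.293281e+07 * 1.28513e-15 * 0.688 = 1.14348e-08
Step 4: W = sqrt(1.14348e-08) = 1.069e-04 cm = 1.069 um

1.069


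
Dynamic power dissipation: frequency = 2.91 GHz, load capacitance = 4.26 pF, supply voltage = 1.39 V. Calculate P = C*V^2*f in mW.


Step 1: V^2 = 1.39^2 = 1.9321 V^2
Step 2: P = C*V^2*f = 4.26e-12 F * 1.9321 * 2.91e9 Hz
Step 3: P = 2.395147086e-02 W
Step 4: P = 23.951 mW

23.951


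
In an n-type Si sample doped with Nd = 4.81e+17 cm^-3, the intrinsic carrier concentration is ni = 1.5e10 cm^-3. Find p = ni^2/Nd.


Step 1: Since Nd >> ni, n ≈ Nd = 4.81e+17 cm^-3
Step 2: p = ni^2 / n = (1.5e10)^2 / 4.81e+17
Step 3: p = 2.25e20 / 4.81e+17 = 4.68e+02 cm^-3

4.68e+02


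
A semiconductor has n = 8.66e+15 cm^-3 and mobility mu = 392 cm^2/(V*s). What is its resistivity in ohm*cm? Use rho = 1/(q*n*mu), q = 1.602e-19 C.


Step 1: sigma = q * n * mu = 1.602e-19 * 8.66e+15 * 392 = 5.43834e-01 S/cm
Step 2: rho = 1 / sigma = 1 / 5.43834e-01 = 1.839 ohm*cm

1.839


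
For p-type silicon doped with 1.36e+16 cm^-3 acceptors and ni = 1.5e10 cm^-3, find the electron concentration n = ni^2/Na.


Step 1: Majority hole concentration p ≈ Na = 1.36e+16 cm^-3
Step 2: n = ni^2 / Na = (1.5e10)^2 / 1.36e+16
Step 3: n = 1.65e+04 cm^-3

1.65e+04


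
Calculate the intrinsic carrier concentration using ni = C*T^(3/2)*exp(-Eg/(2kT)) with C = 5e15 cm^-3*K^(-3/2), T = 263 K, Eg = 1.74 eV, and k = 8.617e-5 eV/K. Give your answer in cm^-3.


Step 1: Compute kT = 8.617e-5 * 263 = 0.02266271 eV
Step 2: Exponent = -Eg/(2kT) = -1.74/(2*0.02266271) = -38.38905
Step 3: T^(3/2) = 263^1.5 = 4265.14
Step 4: ni = 5e15 * 4265.14 * exp(-38.38905) = 4.54e+02 cm^-3

4.54e+02


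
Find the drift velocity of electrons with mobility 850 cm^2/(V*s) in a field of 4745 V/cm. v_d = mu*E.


Step 1: v_d = mu * E
Step 2: v_d = 850 * 4745 = 4033250
Step 3: v_d = 4.03e+06 cm/s

4.03e+06


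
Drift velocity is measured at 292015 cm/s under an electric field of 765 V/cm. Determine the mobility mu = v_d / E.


Step 1: mu = v_d / E
Step 2: mu = 292015 / 765
Step 3: mu = 381.72 cm^2/(V*s)

381.72


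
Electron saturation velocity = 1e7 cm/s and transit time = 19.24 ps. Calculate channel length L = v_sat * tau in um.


Step 1: tau in seconds = 19.24 ps * 1e-12 = 1.9240e-11 s
Step 2: L = v_sat * tau = 1e7 * 1.9240e-11 = 1.9240e-04 cm
Step 3: L in um = 1.9240e-04 * 1e4 = 1.924 um

1.924


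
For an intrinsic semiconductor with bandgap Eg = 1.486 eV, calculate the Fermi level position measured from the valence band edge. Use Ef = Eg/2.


Step 1: For an intrinsic semiconductor, the Fermi level sits at midgap.
Step 2: Ef = Eg / 2 = 1.486 / 2 = 0.743 eV

0.743


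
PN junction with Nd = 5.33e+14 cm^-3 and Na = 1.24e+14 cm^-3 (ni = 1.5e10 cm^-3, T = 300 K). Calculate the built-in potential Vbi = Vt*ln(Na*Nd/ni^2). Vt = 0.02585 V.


Step 1: Compute Na*Nd/ni^2 = 1.24e+14 * 5.33e+14 / (1.5e10)^2 = 2.9374e+08
Step 2: ln(2.9374e+08) = 19.4982
Step 3: Vbi = 0.02585 * 19.4982 = 0.504 V

0.504


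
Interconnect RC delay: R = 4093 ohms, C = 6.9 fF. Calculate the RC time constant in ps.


Step 1: tau = R * C
Step 2: tau = 4093 * 6.9 fF = 4093 * 6.9e-15 F
Step 3: tau = 2.82417e-11 s = 28.2417 ps

28.2417


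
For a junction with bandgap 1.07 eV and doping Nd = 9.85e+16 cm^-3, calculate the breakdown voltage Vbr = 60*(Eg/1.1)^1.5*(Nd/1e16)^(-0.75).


Step 1: Eg/1.1 = 1.07/1.1 = 0.972727
Step 2: (Eg/1.1)^1.5 = 0.972727^1.5 = 0.959371
Step 3: (Nd/1e16)^(-0.75) = (9.85)^(-0.75) = 0.179855
Step 4: Vbr = 60 * 0.959371 * 0.179855 = 10.4 V

10.4


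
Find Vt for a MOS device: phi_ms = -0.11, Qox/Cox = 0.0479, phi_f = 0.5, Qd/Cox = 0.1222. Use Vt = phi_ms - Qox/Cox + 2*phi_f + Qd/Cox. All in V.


Step 1: Vt = phi_ms - Qox/Cox + 2*phi_f + Qd/Cox
Step 2: Vt = -0.11 - 0.0479 + 2*0.5 + 0.1222
Step 3: Vt = -0.11 - 0.0479 + 1.0 + 0.1222
Step 4: Vt = 0.9643 V

0.9643


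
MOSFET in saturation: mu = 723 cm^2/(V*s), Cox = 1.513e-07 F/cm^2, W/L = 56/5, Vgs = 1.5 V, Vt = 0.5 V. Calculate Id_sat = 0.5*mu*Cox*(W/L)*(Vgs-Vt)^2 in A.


Step 1: Overdrive voltage Vov = Vgs - Vt = 1.5 - 0.5 = 1.0 V
Step 2: W/L = 56/5 = 11.2
Step 3: Id = 0.5 * 723 * 1.513e-07 * 11.2 * 1.0^2
Step 4: Id = 6.13e-04 A

6.13e-04


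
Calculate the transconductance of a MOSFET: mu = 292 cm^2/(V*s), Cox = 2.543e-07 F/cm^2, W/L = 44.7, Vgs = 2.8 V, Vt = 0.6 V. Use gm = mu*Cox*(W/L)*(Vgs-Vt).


Step 1: Vov = Vgs - Vt = 2.8 - 0.6 = 2.2 V
Step 2: gm = mu * Cox * (W/L) * Vov
Step 3: gm = 292 * 2.543e-07 * 44.7 * 2.2 = 7.30e-03 S

7.30e-03


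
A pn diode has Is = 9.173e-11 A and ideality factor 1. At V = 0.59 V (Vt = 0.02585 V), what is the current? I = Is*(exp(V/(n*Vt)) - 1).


Step 1: V/(n*Vt) = 0.59/(1*0.02585) = 22.8240
Step 2: exp(22.8240) = 8.1722e+09
Step 3: I = 9.173e-11 * (8.1722e+09 - 1) = 7.50e-01 A

7.50e-01


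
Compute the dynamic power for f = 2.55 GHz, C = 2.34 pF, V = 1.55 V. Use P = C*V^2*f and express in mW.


Step 1: V^2 = 1.55^2 = 2.4025 V^2
Step 2: P = C*V^2*f = 2.34e-12 F * 2.4025 * 2.55e9 Hz
Step 3: P = 1.43357175e-02 W
Step 4: P = 14.336 mW

14.336


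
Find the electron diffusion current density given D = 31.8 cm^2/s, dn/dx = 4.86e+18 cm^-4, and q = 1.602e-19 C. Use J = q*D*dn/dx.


Step 1: J = q * D * (dn/dx)
Step 2: J = 1.602e-19 * 31.8 * 4.86e+18
Step 3: J = 2.48e+01 A/cm^2

2.48e+01


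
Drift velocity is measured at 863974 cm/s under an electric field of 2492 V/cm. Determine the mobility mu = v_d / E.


Step 1: mu = v_d / E
Step 2: mu = 863974 / 2492
Step 3: mu = 346.7 cm^2/(V*s)

346.7


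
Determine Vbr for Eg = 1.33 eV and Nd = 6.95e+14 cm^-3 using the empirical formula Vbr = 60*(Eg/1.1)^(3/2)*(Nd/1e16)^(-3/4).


Step 1: Eg/1.1 = 1.33/1.1 = 1.209091
Step 2: (Eg/1.1)^1.5 = 1.209091^1.5 = 1.329500
Step 3: (Nd/1e16)^(-0.75) = (0.0695)^(-0.75) = 7.387736
Step 4: Vbr = 60 * 1.329500 * 7.387736 = 589.3 V

589.3


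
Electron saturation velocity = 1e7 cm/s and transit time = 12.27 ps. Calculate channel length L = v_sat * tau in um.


Step 1: tau in seconds = 12.27 ps * 1e-12 = 1.2270e-11 s
Step 2: L = v_sat * tau = 1e7 * 1.2270e-11 = 1.2270e-04 cm
Step 3: L in um = 1.2270e-04 * 1e4 = 1.227 um

1.227


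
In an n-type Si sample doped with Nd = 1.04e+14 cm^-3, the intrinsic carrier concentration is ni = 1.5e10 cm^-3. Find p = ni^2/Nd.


Step 1: Since Nd >> ni, n ≈ Nd = 1.04e+14 cm^-3
Step 2: p = ni^2 / n = (1.5e10)^2 / 1.04e+14
Step 3: p = 2.25e20 / 1.04e+14 = 2.16e+06 cm^-3

2.16e+06


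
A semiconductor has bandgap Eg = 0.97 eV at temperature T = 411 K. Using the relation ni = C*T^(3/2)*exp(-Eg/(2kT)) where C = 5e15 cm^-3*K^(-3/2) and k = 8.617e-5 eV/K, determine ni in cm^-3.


Step 1: Compute kT = 8.617e-5 * 411 = 0.03541587 eV
Step 2: Exponent = -Eg/(2kT) = -0.97/(2*0.03541587) = -13.69443
Step 3: T^(3/2) = 411^1.5 = 8332.26
Step 4: ni = 5e15 * 8332.26 * exp(-13.69443) = 4.70e+13 cm^-3

4.70e+13


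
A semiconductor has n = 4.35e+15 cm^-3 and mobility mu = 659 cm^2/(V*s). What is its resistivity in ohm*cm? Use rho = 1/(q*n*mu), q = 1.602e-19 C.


Step 1: sigma = q * n * mu = 1.602e-19 * 4.35e+15 * 659 = 4.59237e-01 S/cm
Step 2: rho = 1 / sigma = 1 / 4.59237e-01 = 2.178 ohm*cm

2.178


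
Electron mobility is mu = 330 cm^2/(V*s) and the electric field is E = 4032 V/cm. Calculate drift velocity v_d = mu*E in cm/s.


Step 1: v_d = mu * E
Step 2: v_d = 330 * 4032 = 1330560
Step 3: v_d = 1.33e+06 cm/s

1.33e+06


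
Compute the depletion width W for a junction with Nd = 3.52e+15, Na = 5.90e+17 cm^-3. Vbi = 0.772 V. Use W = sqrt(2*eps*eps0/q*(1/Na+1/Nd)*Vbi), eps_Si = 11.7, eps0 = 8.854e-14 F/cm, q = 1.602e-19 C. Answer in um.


Step 1: 1/Na + 1/Nd = 1/5.90e+17 + 1/3.52e+15 = 2.85786e-16
Step 2: 2*eps*eps0/q = 2*11.7*8.854e-14/1.602e-19 = 1.293281e+07
Step 3: W^2 = 1.293281e+07 * 2.85786e-16 * 0.772 = 2.85332e-09
Step 4: W = sqrt(2.85332e-09) = 5.342e-05 cm = 0.5342 um

0.5342


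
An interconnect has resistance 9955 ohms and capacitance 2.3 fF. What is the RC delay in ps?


Step 1: tau = R * C
Step 2: tau = 9955 * 2.3 fF = 9955 * 2.3e-15 F
Step 3: tau = 2.28965e-11 s = 22.8965 ps

22.8965


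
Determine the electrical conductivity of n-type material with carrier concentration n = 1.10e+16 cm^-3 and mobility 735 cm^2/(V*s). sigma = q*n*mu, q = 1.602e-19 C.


Step 1: sigma = q * n * mu
Step 2: sigma = 1.602e-19 * 1.10e+16 * 735
Step 3: sigma = 1.295e+00 S/cm

1.295e+00


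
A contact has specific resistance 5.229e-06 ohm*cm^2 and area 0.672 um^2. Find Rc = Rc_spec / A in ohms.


Step 1: Convert area to cm^2: 0.672 um^2 = 6.7200e-09 cm^2
Step 2: Rc = Rc_spec / A = 5.229e-06 / 6.7200e-09
Step 3: Rc = 7.78e+02 ohms

7.78e+02


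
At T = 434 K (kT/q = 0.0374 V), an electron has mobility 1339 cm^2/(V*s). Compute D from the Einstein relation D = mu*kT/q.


Step 1: D = mu * (kT/q)
Step 2: D = 1339 * 0.0374
Step 3: D = 50.08 cm^2/s

50.08


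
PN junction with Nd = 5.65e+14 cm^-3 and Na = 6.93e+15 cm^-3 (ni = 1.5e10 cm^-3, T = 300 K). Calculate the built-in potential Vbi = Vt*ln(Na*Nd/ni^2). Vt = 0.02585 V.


Step 1: Compute Na*Nd/ni^2 = 6.93e+15 * 5.65e+14 / (1.5e10)^2 = 1.7402e+10
Step 2: ln(1.7402e+10) = 23.5799
Step 3: Vbi = 0.02585 * 23.5799 = 0.61 V

0.61


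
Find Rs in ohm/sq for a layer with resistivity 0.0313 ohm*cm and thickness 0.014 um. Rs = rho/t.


Step 1: Convert thickness to cm: t = 0.014 um = 1.4000e-06 cm
Step 2: Rs = rho / t = 0.0313 / 1.4000e-06
Step 3: Rs = 22357.1 ohm/sq

22357.1


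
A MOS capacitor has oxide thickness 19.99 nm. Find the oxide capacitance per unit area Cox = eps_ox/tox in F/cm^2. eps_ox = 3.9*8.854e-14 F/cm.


Step 1: eps_ox = 3.9 * 8.854e-14 = 3.45306e-13 F/cm
Step 2: tox in cm = 19.99 nm * 1e-7 = 1.9990e-06 cm
Step 3: Cox = 3.45306e-13 / 1.9990e-06 = 1.73e-07 F/cm^2

1.73e-07


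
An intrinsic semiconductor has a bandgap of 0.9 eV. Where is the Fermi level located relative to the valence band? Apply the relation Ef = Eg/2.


Step 1: For an intrinsic semiconductor, the Fermi level sits at midgap.
Step 2: Ef = Eg / 2 = 0.9 / 2 = 0.45 eV

0.45


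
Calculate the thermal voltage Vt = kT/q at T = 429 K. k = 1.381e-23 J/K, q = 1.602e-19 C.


Step 1: kT = 1.381e-23 * 429 = 5.92449e-21 J
Step 2: Vt = kT/q = 5.92449e-21 / 1.602e-19
Step 3: Vt = 0.03698 V

0.03698


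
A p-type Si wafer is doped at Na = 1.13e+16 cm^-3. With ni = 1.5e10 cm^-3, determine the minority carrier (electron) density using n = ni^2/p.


Step 1: Majority hole concentration p ≈ Na = 1.13e+16 cm^-3
Step 2: n = ni^2 / Na = (1.5e10)^2 / 1.13e+16
Step 3: n = 1.99e+04 cm^-3

1.99e+04


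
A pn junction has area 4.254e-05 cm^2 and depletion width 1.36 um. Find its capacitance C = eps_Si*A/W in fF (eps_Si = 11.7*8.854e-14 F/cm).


Step 1: eps_Si = 11.7 * 8.854e-14 = 1.035918e-12 F/cm
Step 2: W in cm = 1.36 * 1e-4 = 1.36e-04 cm
Step 3: C = 1.035918e-12 * 4.254e-05 / 1.36e-04 = 3.240291e-13 F
Step 4: C = 324.03 fF

324.03


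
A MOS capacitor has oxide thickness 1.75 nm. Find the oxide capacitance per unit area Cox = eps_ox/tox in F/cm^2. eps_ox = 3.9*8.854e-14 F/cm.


Step 1: eps_ox = 3.9 * 8.854e-14 = 3.45306e-13 F/cm
Step 2: tox in cm = 1.75 nm * 1e-7 = 1.7500e-07 cm
Step 3: Cox = 3.45306e-13 / 1.7500e-07 = 1.97e-06 F/cm^2

1.97e-06


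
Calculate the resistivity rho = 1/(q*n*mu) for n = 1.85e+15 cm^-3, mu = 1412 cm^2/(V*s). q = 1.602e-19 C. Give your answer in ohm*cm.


Step 1: sigma = q * n * mu = 1.602e-19 * 1.85e+15 * 1412 = 4.18474e-01 S/cm
Step 2: rho = 1 / sigma = 1 / 4.18474e-01 = 2.39 ohm*cm

2.39


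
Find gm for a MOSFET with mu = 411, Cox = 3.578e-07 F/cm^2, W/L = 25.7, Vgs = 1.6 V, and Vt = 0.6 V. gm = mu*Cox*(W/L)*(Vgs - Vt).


Step 1: Vov = Vgs - Vt = 1.6 - 0.6 = 1.0 V
Step 2: gm = mu * Cox * (W/L) * Vov
Step 3: gm = 411 * 3.578e-07 * 25.7 * 1.0 = 3.78e-03 S

3.78e-03


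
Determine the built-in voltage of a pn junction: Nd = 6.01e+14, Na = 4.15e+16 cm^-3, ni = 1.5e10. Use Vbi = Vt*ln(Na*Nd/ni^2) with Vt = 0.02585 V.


Step 1: Compute Na*Nd/ni^2 = 4.15e+16 * 6.01e+14 / (1.5e10)^2 = 1.1085e+11
Step 2: ln(1.1085e+11) = 25.4314
Step 3: Vbi = 0.02585 * 25.4314 = 0.657 V

0.657


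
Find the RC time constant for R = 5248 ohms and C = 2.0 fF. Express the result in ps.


Step 1: tau = R * C
Step 2: tau = 5248 * 2.0 fF = 5248 * 2.0e-15 F
Step 3: tau = 1.0496e-11 s = 10.496 ps

10.496


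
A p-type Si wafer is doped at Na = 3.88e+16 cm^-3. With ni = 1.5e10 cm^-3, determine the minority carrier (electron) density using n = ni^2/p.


Step 1: Majority hole concentration p ≈ Na = 3.88e+16 cm^-3
Step 2: n = ni^2 / Na = (1.5e10)^2 / 3.88e+16
Step 3: n = 5.80e+03 cm^-3

5.80e+03


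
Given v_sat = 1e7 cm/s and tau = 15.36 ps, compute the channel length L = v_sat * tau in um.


Step 1: tau in seconds = 15.36 ps * 1e-12 = 1.5360e-11 s
Step 2: L = v_sat * tau = 1e7 * 1.5360e-11 = 1.5360e-04 cm
Step 3: L in um = 1.5360e-04 * 1e4 = 1.536 um

1.536


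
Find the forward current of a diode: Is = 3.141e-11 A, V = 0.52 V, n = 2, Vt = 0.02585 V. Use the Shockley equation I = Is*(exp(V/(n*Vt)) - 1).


Step 1: V/(n*Vt) = 0.52/(2*0.02585) = 10.0580
Step 2: exp(10.0580) = 2.3342e+04
Step 3: I = 3.141e-11 * (2.3342e+04 - 1) = 7.33e-07 A

7.33e-07


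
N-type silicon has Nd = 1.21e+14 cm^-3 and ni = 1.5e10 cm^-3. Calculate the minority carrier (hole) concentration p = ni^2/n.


Step 1: Since Nd >> ni, n ≈ Nd = 1.21e+14 cm^-3
Step 2: p = ni^2 / n = (1.5e10)^2 / 1.21e+14
Step 3: p = 2.25e20 / 1.21e+14 = 1.86e+06 cm^-3

1.86e+06


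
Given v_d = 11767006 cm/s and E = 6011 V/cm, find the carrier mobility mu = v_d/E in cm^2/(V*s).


Step 1: mu = v_d / E
Step 2: mu = 11767006 / 6011
Step 3: mu = 1957.58 cm^2/(V*s)

1957.58


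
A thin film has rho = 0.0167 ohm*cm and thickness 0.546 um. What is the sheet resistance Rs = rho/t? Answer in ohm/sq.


Step 1: Convert thickness to cm: t = 0.546 um = 5.4600e-05 cm
Step 2: Rs = rho / t = 0.0167 / 5.4600e-05
Step 3: Rs = 305.9 ohm/sq

305.9


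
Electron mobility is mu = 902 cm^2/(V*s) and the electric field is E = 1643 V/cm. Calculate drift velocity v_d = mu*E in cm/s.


Step 1: v_d = mu * E
Step 2: v_d = 902 * 1643 = 1481986
Step 3: v_d = 1.48e+06 cm/s

1.48e+06


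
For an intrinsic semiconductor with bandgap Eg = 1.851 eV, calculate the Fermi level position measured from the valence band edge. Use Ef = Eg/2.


Step 1: For an intrinsic semiconductor, the Fermi level sits at midgap.
Step 2: Ef = Eg / 2 = 1.851 / 2 = 0.9255 eV

0.9255


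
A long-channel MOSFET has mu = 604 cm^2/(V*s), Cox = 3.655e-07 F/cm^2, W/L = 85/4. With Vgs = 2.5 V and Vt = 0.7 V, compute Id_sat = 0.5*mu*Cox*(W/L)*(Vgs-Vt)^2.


Step 1: Overdrive voltage Vov = Vgs - Vt = 2.5 - 0.7 = 1.8 V
Step 2: W/L = 85/4 = 21.25
Step 3: Id = 0.5 * 604 * 3.655e-07 * 21.25 * 1.8^2
Step 4: Id = 7.60e-03 A

7.60e-03


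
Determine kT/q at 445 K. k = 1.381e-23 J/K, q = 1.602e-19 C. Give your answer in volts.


Step 1: kT = 1.381e-23 * 445 = 6.14545e-21 J
Step 2: Vt = kT/q = 6.14545e-21 / 1.602e-19
Step 3: Vt = 0.03836 V

0.03836


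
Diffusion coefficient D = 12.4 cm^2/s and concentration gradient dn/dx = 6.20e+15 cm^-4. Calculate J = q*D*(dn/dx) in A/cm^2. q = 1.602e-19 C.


Step 1: J = q * D * (dn/dx)
Step 2: J = 1.602e-19 * 12.4 * 6.20e+15
Step 3: J = 1.23e-02 A/cm^2

1.23e-02


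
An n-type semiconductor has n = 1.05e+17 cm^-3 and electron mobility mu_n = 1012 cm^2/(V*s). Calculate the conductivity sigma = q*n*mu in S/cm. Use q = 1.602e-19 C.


Step 1: sigma = q * n * mu
Step 2: sigma = 1.602e-19 * 1.05e+17 * 1012
Step 3: sigma = 1.702e+01 S/cm

1.702e+01


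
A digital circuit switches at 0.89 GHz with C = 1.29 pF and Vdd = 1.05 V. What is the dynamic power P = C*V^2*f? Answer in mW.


Step 1: V^2 = 1.05^2 = 1.1025 V^2
Step 2: P = C*V^2*f = 1.29e-12 F * 1.1025 * 0.89e9 Hz
Step 3: P = 1.26578025e-03 W
Step 4: P = 1.266 mW

1.266


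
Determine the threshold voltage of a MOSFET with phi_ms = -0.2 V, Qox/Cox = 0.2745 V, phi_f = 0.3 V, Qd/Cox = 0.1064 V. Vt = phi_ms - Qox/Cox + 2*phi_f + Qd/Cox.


Step 1: Vt = phi_ms - Qox/Cox + 2*phi_f + Qd/Cox
Step 2: Vt = -0.2 - 0.2745 + 2*0.3 + 0.1064
Step 3: Vt = -0.2 - 0.2745 + 0.6 + 0.1064
Step 4: Vt = 0.2319 V

0.2319


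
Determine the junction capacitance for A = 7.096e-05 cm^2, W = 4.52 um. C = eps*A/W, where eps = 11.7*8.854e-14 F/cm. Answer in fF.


Step 1: eps_Si = 11.7 * 8.854e-14 = 1.035918e-12 F/cm
Step 2: W in cm = 4.52 * 1e-4 = 4.52e-04 cm
Step 3: C = 1.035918e-12 * 7.096e-05 / 4.52e-04 = 1.626300e-13 F
Step 4: C = 162.63 fF

162.63


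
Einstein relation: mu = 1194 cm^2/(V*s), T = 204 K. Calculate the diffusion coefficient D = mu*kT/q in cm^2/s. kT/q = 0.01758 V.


Step 1: D = mu * (kT/q)
Step 2: D = 1194 * 0.01758
Step 3: D = 20.99 cm^2/s

20.99


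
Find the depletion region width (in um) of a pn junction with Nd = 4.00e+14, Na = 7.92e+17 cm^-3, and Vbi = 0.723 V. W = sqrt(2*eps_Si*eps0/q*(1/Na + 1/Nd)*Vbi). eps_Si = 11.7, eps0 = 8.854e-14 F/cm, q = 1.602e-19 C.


Step 1: 1/Na + 1/Nd = 1/7.92e+17 + 1/4.00e+14 = 2.50126e-15
Step 2: 2*eps*eps0/q = 2*11.7*8.854e-14/1.602e-19 = 1.293281e+07
Step 3: W^2 = 1.293281e+07 * 2.50126e-15 * 0.723 = 2.33878e-08
Step 4: W = sqrt(2.33878e-08) = 1.529e-04 cm = 1.529 um

1.529


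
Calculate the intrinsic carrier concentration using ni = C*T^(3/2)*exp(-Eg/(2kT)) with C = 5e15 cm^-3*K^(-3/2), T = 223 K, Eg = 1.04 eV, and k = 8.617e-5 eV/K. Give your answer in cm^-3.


Step 1: Compute kT = 8.617e-5 * 223 = 0.01921591 eV
Step 2: Exponent = -Eg/(2kT) = -1.04/(2*0.01921591) = -27.06091
Step 3: T^(3/2) = 223^1.5 = 3330.10
Step 4: ni = 5e15 * 3330.10 * exp(-27.06091) = 2.94e+07 cm^-3

2.94e+07


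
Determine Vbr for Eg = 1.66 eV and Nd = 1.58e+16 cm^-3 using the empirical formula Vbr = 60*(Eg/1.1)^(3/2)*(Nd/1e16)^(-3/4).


Step 1: Eg/1.1 = 1.66/1.1 = 1.509091
Step 2: (Eg/1.1)^1.5 = 1.509091^1.5 = 1.853844
Step 3: (Nd/1e16)^(-0.75) = (1.58)^(-0.75) = 0.709590
Step 4: Vbr = 60 * 1.853844 * 0.709590 = 78.9 V

78.9


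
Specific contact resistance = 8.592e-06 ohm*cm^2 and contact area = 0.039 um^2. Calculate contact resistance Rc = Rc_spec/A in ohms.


Step 1: Convert area to cm^2: 0.039 um^2 = 3.9000e-10 cm^2
Step 2: Rc = Rc_spec / A = 8.592e-06 / 3.9000e-10
Step 3: Rc = 2.20e+04 ohms

2.20e+04


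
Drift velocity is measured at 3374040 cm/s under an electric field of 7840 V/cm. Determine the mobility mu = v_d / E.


Step 1: mu = v_d / E
Step 2: mu = 3374040 / 7840
Step 3: mu = 430.36 cm^2/(V*s)

430.36


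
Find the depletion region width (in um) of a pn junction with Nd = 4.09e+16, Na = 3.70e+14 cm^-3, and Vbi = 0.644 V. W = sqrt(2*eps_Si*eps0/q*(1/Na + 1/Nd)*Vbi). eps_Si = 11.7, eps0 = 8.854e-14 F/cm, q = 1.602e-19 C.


Step 1: 1/Na + 1/Nd = 1/3.70e+14 + 1/4.09e+16 = 2.72715e-15
Step 2: 2*eps*eps0/q = 2*11.7*8.854e-14/1.602e-19 = 1.293281e+07
Step 3: W^2 = 1.293281e+07 * 2.72715e-15 * 0.644 = 2.27137e-08
Step 4: W = sqrt(2.27137e-08) = 1.507e-04 cm = 1.507 um

1.507


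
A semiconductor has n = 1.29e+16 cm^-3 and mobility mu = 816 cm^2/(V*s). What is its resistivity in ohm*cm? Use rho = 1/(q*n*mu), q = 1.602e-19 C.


Step 1: sigma = q * n * mu = 1.602e-19 * 1.29e+16 * 816 = 1.68633e+00 S/cm
Step 2: rho = 1 / sigma = 1 / 1.68633e+00 = 0.593 ohm*cm

0.593


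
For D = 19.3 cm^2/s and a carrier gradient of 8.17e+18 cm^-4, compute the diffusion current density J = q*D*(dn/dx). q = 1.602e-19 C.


Step 1: J = q * D * (dn/dx)
Step 2: J = 1.602e-19 * 19.3 * 8.17e+18
Step 3: J = 2.53e+01 A/cm^2

2.53e+01


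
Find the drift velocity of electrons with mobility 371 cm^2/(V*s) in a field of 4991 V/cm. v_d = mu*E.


Step 1: v_d = mu * E
Step 2: v_d = 371 * 4991 = 1851661
Step 3: v_d = 1.85e+06 cm/s

1.85e+06


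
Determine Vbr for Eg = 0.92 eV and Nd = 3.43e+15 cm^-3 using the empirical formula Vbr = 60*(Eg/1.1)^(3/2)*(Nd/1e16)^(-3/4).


Step 1: Eg/1.1 = 0.92/1.1 = 0.836364
Step 2: (Eg/1.1)^1.5 = 0.836364^1.5 = 0.764879
Step 3: (Nd/1e16)^(-0.75) = (0.343)^(-0.75) = 2.231153
Step 4: Vbr = 60 * 0.764879 * 2.231153 = 102.4 V

102.4


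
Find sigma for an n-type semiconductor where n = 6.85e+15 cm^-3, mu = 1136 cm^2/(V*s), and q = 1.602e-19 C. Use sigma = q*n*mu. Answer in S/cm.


Step 1: sigma = q * n * mu
Step 2: sigma = 1.602e-19 * 6.85e+15 * 1136
Step 3: sigma = 1.247e+00 S/cm

1.247e+00


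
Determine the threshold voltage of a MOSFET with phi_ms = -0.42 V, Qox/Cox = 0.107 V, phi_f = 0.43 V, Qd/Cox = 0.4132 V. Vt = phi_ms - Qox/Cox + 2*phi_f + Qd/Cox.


Step 1: Vt = phi_ms - Qox/Cox + 2*phi_f + Qd/Cox
Step 2: Vt = -0.42 - 0.107 + 2*0.43 + 0.4132
Step 3: Vt = -0.42 - 0.107 + 0.86 + 0.4132
Step 4: Vt = 0.7462 V

0.7462


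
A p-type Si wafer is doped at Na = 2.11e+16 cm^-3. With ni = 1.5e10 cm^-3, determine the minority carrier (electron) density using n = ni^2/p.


Step 1: Majority hole concentration p ≈ Na = 2.11e+16 cm^-3
Step 2: n = ni^2 / Na = (1.5e10)^2 / 2.11e+16
Step 3: n = 1.07e+04 cm^-3

1.07e+04


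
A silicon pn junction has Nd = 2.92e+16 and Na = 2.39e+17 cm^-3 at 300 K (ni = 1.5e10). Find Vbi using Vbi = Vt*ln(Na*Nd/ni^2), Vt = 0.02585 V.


Step 1: Compute Na*Nd/ni^2 = 2.39e+17 * 2.92e+16 / (1.5e10)^2 = 3.1017e+13
Step 2: ln(3.1017e+13) = 31.0656
Step 3: Vbi = 0.02585 * 31.0656 = 0.803 V

0.803


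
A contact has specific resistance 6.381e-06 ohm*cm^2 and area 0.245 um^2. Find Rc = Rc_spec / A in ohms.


Step 1: Convert area to cm^2: 0.245 um^2 = 2.4500e-09 cm^2
Step 2: Rc = Rc_spec / A = 6.381e-06 / 2.4500e-09
Step 3: Rc = 2.60e+03 ohms

2.60e+03
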